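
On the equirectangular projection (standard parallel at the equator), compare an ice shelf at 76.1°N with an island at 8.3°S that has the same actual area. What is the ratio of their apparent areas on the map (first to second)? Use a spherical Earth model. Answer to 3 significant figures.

4.12

Plate carrée maps x = Rλ, y = Rφ. The meridian scale is h = 1 and the parallel scale is k = 1/cos φ = sec φ.
Areal scale at 76.1°: h·k = 1.000 × 4.163 = 4.163.
Areal scale at 8.3°: h·k = 1.000 × 1.011 = 1.011.
Ratio = 4.163/1.011 ≈ 4.12.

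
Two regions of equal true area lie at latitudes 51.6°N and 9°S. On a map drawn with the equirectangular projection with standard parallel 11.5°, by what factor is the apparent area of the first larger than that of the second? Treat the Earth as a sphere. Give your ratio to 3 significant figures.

1.59

With standard parallel φ₀ = 11.5°, the equirectangular projection gives x = Rλ cos φ₀, y = Rφ, so h = 1 and k = cos 11.5° / cos φ.
Areal scale at 51.6°: h·k = 1.000 × 1.578 = 1.578.
Areal scale at 9°: h·k = 1.000 × 0.9921 = 0.9921.
Ratio = 1.578/0.9921 ≈ 1.59.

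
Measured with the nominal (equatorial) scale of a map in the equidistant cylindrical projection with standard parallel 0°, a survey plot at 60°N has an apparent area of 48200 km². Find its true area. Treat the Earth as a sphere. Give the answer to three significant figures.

24100 km²

For the equirectangular projection with φ₀ = 0 (plate carrée), h = 1 along meridians and k = sec φ along parallels.
Areal scale = h·k = 1 × sec φ; at 60°, h = 1.000, k = 2.000, so h·k = 2.000.
True area = apparent / (areal scale) = 48200 / 2.000 ≈ 24100 km².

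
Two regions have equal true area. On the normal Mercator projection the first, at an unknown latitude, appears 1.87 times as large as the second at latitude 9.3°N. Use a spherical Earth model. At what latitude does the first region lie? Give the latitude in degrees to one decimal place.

43.8°

For equal true areas on Mercator, apparent areas scale as sec²φ, so the ratio is cos²φ₂ / cos²φ₁.
cos²φ₂ / cos²φ₁ = 1.87  ⇒  cos φ₁ = cos 9.3° / √1.87 = 0.9869/1.367 = 0.7217.
φ₁ = arccos(0.7217) ≈ 43.8°.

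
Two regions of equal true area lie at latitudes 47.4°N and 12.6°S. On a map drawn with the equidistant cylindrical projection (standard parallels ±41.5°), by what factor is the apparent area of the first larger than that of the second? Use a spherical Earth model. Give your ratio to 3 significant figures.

The equidistant cylindrical projection with φ₀ = 41.5° has h = 1 (meridians true) and k = cos φ₀ / cos φ along parallels.
Areal scale at 47.4°: h·k = 1.000 × 1.106 = 1.106.
Areal scale at 12.6°: h·k = 1.000 × 0.7674 = 0.7674.
Ratio = 1.106/0.7674 ≈ 1.44.

1.44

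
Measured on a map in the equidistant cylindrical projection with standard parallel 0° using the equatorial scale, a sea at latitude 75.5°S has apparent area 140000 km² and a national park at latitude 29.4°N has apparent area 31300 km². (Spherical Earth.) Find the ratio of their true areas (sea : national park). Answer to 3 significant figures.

1.29

Plate carrée has h = 1 and k = sec φ, giving areal scale sec φ; true area = (apparent area) · cos φ.
True area of sea: 140000 × cos(75.5°) = 140000 × 0.2504 = 35050 km².
True area of national park: 31300 × cos(29.4°) = 31300 × 0.8712 = 27270 km².
Ratio = 35050 / 27270 ≈ 1.29.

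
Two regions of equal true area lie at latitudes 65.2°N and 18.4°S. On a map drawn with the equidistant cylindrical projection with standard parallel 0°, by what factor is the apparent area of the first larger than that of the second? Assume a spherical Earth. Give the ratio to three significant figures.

2.26

For the equirectangular projection with φ₀ = 0 (plate carrée), h = 1 along meridians and k = sec φ along parallels.
Areal scale at 65.2°: h·k = 1.000 × 2.384 = 2.384.
Areal scale at 18.4°: h·k = 1.000 × 1.054 = 1.054.
Ratio = 2.384/1.054 ≈ 2.26.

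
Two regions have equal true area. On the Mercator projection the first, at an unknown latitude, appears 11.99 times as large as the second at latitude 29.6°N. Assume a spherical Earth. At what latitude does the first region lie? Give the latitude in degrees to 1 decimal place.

75.5°

On Mercator, (apparent₁)/(apparent₂) = sec²φ₁ / sec²φ₂ when true areas are equal.
cos²φ₂ / cos²φ₁ = 11.99  ⇒  cos φ₁ = cos 29.6° / √11.99 = 0.8695/3.463 = 0.2511.
φ₁ = arccos(0.2511) ≈ 75.5°.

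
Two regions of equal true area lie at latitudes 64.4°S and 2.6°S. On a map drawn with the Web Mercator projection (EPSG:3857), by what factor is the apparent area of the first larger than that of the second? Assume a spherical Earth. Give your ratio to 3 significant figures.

5.35

Mercator is conformal with k = sec φ, so areal scale = k² = sec²φ.
At 64.4°: sec²(64.4°) = 1/0.4321² = 5.356.
At 2.6°: sec²(2.6°) = 1/0.9990² = 1.002.
Ratio = 5.356/1.002 = cos²(2.6°)/cos²(64.4°) ≈ 5.35.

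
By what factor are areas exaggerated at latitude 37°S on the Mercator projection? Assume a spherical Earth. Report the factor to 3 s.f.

1.57

The Mercator projection is conformal; its linear scale factor is the same in every direction and equals sec φ = 1/cos φ.
Areal scale = k² = sec²φ = 1/cos²(37°) = 1/0.7986² = 1.568.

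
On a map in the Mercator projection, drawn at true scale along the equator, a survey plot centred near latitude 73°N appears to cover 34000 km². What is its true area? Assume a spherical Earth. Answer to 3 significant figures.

For Mercator, h = k = sec φ (a conformal cylindrical projection has a single point scale, 1/cos φ).
Areal scale = k² = sec²φ = 1/cos²(73°) = 1/0.2924² = 11.70.
True area = apparent / (areal scale) = 34000 / 11.70 ≈ 2910 km².

2910 km²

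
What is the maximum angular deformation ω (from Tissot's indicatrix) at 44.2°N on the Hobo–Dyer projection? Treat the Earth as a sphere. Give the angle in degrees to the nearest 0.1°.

Hobo–Dyer is a cylindrical equal-area projection with standard parallels at ±37.5°. Cylindrical equal-area (φ₀ = 37.5°): h = cos φ / cos 37.5° along meridians, k = cos 37.5° / cos φ along parallels; h·k = 1.
At 44.2°: h = 0.9036, k = 1.107; principal scales a = 1.107, b = 0.9036.
sin(ω/2) = (a − b)/(a + b) = 0.2030/2.010 = 0.1010, so ω = 2 arcsin(0.1010) ≈ 11.6°.

11.6°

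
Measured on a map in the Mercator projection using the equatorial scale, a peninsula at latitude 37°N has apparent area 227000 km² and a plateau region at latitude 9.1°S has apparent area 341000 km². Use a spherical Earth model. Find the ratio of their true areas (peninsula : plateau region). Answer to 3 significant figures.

Since Mercator area scale is 1/cos²φ, the true area equals the apparent area multiplied by cos²φ.
True area of peninsula: 227000 × cos²(37°) = 227000 × 0.6378 = 144800 km².
True area of plateau region: 341000 × cos²(9.1°) = 341000 × 0.9750 = 332500 km².
Ratio = 144800 / 332500 ≈ 0.435.

0.435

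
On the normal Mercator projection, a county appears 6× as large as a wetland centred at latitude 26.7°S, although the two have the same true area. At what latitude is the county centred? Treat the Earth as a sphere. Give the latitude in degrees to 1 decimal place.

68.6°

For equal true areas on Mercator, apparent areas scale as sec²φ, so the ratio is cos²φ₂ / cos²φ₁.
cos²φ₂ / cos²φ₁ = 6  ⇒  cos φ₁ = cos 26.7° / √6 = 0.8934/2.449 = 0.3647.
φ₁ = arccos(0.3647) ≈ 68.6°.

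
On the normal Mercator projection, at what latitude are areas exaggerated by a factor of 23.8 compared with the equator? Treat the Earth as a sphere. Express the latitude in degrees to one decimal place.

Mercator areal scale is sec²φ.
sec²φ = 23.8  ⇒  cos²φ = 0.04202  ⇒  cos φ = 0.2050.
φ = arccos(0.2050) ≈ 78.2°.

78.2°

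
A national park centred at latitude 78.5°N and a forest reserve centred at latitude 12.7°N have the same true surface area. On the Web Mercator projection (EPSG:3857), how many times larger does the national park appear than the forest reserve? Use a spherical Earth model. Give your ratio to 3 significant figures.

23.9

On Mercator, area is exaggerated by sec²φ = 1/cos²φ.
At 78.5°: sec²(78.5°) = 1/0.1994² = 25.16.
At 12.7°: sec²(12.7°) = 1/0.9755² = 1.051.
Ratio = 25.16/1.051 = cos²(12.7°)/cos²(78.5°) ≈ 23.9.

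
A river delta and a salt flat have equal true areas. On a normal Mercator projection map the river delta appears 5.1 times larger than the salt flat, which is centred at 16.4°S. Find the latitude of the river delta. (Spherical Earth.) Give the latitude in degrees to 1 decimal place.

For equal true areas on Mercator, apparent areas scale as sec²φ, so the ratio is cos²φ₂ / cos²φ₁.
cos²φ₂ / cos²φ₁ = 5.1  ⇒  cos φ₁ = cos 16.4° / √5.1 = 0.9593/2.258 = 0.4248.
φ₁ = arccos(0.4248) ≈ 64.9°.

64.9°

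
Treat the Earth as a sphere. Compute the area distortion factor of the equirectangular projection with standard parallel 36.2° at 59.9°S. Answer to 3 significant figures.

In the equirectangular projection with standard parallel φ₀ = 36.2° (x = Rλ cos φ₀, y = Rφ), meridians are true-scale (h = 1) and the parallel scale is k = cos φ₀ / cos φ.
Areal scale = h·k = 1 × cos φ₀ / cos φ; at 59.9°, h = 1.000, k = 1.609, so h·k = 1.609.

1.61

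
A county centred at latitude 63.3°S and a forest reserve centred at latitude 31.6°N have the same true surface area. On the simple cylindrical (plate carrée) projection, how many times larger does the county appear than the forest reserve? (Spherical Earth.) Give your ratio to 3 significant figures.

1.90

Plate carrée maps x = Rλ, y = Rφ. The meridian scale is h = 1 and the parallel scale is k = 1/cos φ = sec φ.
Areal scale at 63.3°: h·k = 1.000 × 2.226 = 2.226.
Areal scale at 31.6°: h·k = 1.000 × 1.174 = 1.174.
Ratio = 2.226/1.174 ≈ 1.90.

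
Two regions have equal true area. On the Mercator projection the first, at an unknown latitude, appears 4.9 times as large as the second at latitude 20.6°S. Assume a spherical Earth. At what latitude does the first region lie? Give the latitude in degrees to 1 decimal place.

For equal true areas on Mercator, apparent areas scale as sec²φ, so the ratio is cos²φ₂ / cos²φ₁.
cos²φ₂ / cos²φ₁ = 4.9  ⇒  cos φ₁ = cos 20.6° / √4.9 = 0.9361/2.214 = 0.4229.
φ₁ = arccos(0.4229) ≈ 65.0°.

65.0°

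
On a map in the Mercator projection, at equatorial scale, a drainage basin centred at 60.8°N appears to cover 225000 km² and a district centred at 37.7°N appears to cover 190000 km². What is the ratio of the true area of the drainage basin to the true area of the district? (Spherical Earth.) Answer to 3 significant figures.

0.450

Mercator's areal exaggeration is sec²φ; hence true area = (apparent area) · cos²φ.
True area of drainage basin: 225000 × cos²(60.8°) = 225000 × 0.2380 = 53550 km².
True area of district: 190000 × cos²(37.7°) = 190000 × 0.6260 = 118900 km².
Ratio = 53550 / 118900 ≈ 0.450.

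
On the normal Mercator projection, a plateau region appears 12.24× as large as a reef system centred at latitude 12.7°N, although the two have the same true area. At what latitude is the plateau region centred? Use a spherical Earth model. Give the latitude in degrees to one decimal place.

73.8°

Mercator areal scale is sec²φ, so apparent-area ratio = sec²φ₁ / sec²φ₂ = cos²φ₂ / cos²φ₁.
cos²φ₂ / cos²φ₁ = 12.24  ⇒  cos φ₁ = cos 12.7° / √12.24 = 0.9755/3.499 = 0.2788.
φ₁ = arccos(0.2788) ≈ 73.8°.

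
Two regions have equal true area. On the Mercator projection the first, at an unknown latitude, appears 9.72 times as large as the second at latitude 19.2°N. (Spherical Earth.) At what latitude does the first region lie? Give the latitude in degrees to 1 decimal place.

Mercator areal scale is sec²φ, so apparent-area ratio = sec²φ₁ / sec²φ₂ = cos²φ₂ / cos²φ₁.
cos²φ₂ / cos²φ₁ = 9.72  ⇒  cos φ₁ = cos 19.2° / √9.72 = 0.9444/3.118 = 0.3029.
φ₁ = arccos(0.3029) ≈ 72.4°.

72.4°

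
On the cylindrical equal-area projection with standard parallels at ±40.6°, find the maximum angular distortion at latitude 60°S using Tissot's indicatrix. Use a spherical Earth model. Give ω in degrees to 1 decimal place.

46.5°

A cylindrical equal-area projection with standard parallel φ₀ has meridian scale h = cos φ / cos φ₀ and parallel scale k = cos φ₀ / cos φ (so areas are preserved, h·k = 1).
At 60°: h = 0.6585, k = 1.519; principal scales a = 1.519, b = 0.6585.
sin(ω/2) = (a − b)/(a + b) = 0.8600/2.177 = 0.3950, so ω = 2 arcsin(0.3950) ≈ 46.5°.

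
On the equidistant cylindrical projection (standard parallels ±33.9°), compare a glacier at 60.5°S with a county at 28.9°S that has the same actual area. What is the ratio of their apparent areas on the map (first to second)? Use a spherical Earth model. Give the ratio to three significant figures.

1.78

In the equirectangular projection with standard parallel φ₀ = 33.9° (x = Rλ cos φ₀, y = Rφ), meridians are true-scale (h = 1) and the parallel scale is k = cos φ₀ / cos φ.
Areal scale at 60.5°: h·k = 1.000 × 1.686 = 1.686.
Areal scale at 28.9°: h·k = 1.000 × 0.9481 = 0.9481.
Ratio = 1.686/0.9481 ≈ 1.78.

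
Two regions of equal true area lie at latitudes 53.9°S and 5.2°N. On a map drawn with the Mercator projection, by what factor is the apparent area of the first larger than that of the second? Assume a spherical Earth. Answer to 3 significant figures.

2.86

Mercator areal scale is sec²φ.
At 53.9°: sec²(53.9°) = 1/0.5892² = 2.881.
At 5.2°: sec²(5.2°) = 1/0.9959² = 1.008.
Ratio = 2.881/1.008 = cos²(5.2°)/cos²(53.9°) ≈ 2.86.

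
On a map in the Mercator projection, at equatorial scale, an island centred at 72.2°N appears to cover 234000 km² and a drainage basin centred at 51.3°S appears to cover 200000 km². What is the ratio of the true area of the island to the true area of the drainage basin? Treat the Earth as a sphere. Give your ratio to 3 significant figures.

Since Mercator area scale is 1/cos²φ, the true area equals the apparent area multiplied by cos²φ.
True area of island: 234000 × cos²(72.2°) = 234000 × 0.09345 = 21870 km².
True area of drainage basin: 200000 × cos²(51.3°) = 200000 × 0.3909 = 78190 km².
Ratio = 21870 / 78190 ≈ 0.280.

0.280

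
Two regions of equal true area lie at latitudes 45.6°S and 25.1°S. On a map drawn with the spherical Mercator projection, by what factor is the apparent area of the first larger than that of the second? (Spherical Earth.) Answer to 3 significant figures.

Mercator is conformal with k = sec φ, so areal scale = k² = sec²φ.
At 45.6°: sec²(45.6°) = 1/0.6997² = 2.043.
At 25.1°: sec²(25.1°) = 1/0.9056² = 1.219.
Ratio = 2.043/1.219 = cos²(25.1°)/cos²(45.6°) ≈ 1.68.

1.68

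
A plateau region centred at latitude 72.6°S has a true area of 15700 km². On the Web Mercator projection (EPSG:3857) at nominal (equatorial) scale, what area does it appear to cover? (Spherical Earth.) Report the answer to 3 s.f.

176000 km²

For Mercator, h = k = sec φ (a conformal cylindrical projection has a single point scale, 1/cos φ).
Areal scale = k² = sec²φ = 1/cos²(72.6°) = 1/0.2990² = 11.18.
Apparent area = 15700 × 11.18 ≈ 176000 km².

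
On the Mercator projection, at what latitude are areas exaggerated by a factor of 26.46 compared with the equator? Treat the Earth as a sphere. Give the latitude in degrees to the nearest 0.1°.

78.8°

Mercator areal scale is sec²φ.
sec²φ = 26.46  ⇒  cos²φ = 0.03779  ⇒  cos φ = 0.1944.
φ = arccos(0.1944) ≈ 78.8°.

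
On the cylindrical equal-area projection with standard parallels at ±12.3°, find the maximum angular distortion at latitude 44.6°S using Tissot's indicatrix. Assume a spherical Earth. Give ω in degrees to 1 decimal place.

35.7°

For cylindrical equal-area with standard parallel φ₀, h = cos φ / cos φ₀ and k = cos φ₀ / cos φ, so h·k = 1.
At 44.6°: h = 0.7288, k = 1.372; principal scales a = 1.372, b = 0.7288.
sin(ω/2) = (a − b)/(a + b) = 0.6435/2.101 = 0.3063, so ω = 2 arcsin(0.3063) ≈ 35.7°.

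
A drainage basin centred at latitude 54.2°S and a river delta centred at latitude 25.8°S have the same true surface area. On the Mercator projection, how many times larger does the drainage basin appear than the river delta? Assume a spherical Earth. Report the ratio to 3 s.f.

On Mercator, area is exaggerated by sec²φ = 1/cos²φ.
At 54.2°: sec²(54.2°) = 1/0.5850² = 2.922.
At 25.8°: sec²(25.8°) = 1/0.9003² = 1.234.
Ratio = 2.922/1.234 = cos²(25.8°)/cos²(54.2°) ≈ 2.37.

2.37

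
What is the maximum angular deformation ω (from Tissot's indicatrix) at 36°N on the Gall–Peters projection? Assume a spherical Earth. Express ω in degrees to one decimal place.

The Gall–Peters projection is cylindrical equal-area with φ₀ = 45°. Cylindrical equal-area (φ₀ = 45°): h = cos φ / cos 45° along meridians, k = cos 45° / cos φ along parallels; h·k = 1.
At 36°: h = 1.144, k = 0.8740; principal scales a = 1.144, b = 0.8740.
sin(ω/2) = (a − b)/(a + b) = 0.2701/2.018 = 0.1338, so ω = 2 arcsin(0.1338) ≈ 15.4°.

15.4°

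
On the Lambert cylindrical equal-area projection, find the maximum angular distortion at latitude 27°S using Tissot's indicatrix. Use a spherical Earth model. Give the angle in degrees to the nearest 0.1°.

13.2°

The Lambert cylindrical equal-area projection is the cylindrical equal-area projection with its standard parallel at the equator (φ₀ = 0). Cylindrical equal-area (φ₀ = 0°): h = cos φ / cos 0° along meridians, k = cos 0° / cos φ along parallels; h·k = 1.
At 27°: h = 0.8910, k = 1.122; principal scales a = 1.122, b = 0.8910.
sin(ω/2) = (a − b)/(a + b) = 0.2313/2.013 = 0.1149, so ω = 2 arcsin(0.1149) ≈ 13.2°.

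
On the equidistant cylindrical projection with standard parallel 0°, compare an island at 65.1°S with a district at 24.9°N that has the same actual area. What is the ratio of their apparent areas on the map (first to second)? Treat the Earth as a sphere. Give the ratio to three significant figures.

Plate carrée maps x = Rλ, y = Rφ. The meridian scale is h = 1 and the parallel scale is k = 1/cos φ = sec φ.
Areal scale at 65.1°: h·k = 1.000 × 2.375 = 2.375.
Areal scale at 24.9°: h·k = 1.000 × 1.102 = 1.102.
Ratio = 2.375/1.102 ≈ 2.15.

2.15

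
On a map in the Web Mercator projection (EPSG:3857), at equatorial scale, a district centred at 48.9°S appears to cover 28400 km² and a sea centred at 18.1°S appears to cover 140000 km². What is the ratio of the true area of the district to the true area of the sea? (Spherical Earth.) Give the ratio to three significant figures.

0.0970

Mercator's areal exaggeration is sec²φ; hence true area = (apparent area) · cos²φ.
True area of district: 28400 × cos²(48.9°) = 28400 × 0.4321 = 12270 km².
True area of sea: 140000 × cos²(18.1°) = 140000 × 0.9035 = 126500 km².
Ratio = 12270 / 126500 ≈ 0.0970.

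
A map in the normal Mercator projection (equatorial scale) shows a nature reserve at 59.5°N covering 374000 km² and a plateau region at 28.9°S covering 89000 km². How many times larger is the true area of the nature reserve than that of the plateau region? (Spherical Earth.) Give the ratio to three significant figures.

Since Mercator area scale is 1/cos²φ, the true area equals the apparent area multiplied by cos²φ.
True area of nature reserve: 374000 × cos²(59.5°) = 374000 × 0.2576 = 96340 km².
True area of plateau region: 89000 × cos²(28.9°) = 89000 × 0.7664 = 68210 km².
Ratio = 96340 / 68210 ≈ 1.41.

1.41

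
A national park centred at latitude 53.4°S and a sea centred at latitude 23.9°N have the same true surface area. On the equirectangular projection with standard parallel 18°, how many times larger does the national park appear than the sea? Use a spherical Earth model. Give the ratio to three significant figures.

The equidistant cylindrical projection with φ₀ = 18° has h = 1 (meridians true) and k = cos φ₀ / cos φ along parallels.
Areal scale at 53.4°: h·k = 1.000 × 1.595 = 1.595.
Areal scale at 23.9°: h·k = 1.000 × 1.040 = 1.040.
Ratio = 1.595/1.040 ≈ 1.53.

1.53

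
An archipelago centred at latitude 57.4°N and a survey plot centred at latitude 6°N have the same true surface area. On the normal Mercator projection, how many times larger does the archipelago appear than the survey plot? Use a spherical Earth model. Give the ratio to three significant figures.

3.41

On Mercator, area is exaggerated by sec²φ = 1/cos²φ.
At 57.4°: sec²(57.4°) = 1/0.5388² = 3.445.
At 6°: sec²(6°) = 1/0.9945² = 1.011.
Ratio = 3.445/1.011 = cos²(6°)/cos²(57.4°) ≈ 3.41.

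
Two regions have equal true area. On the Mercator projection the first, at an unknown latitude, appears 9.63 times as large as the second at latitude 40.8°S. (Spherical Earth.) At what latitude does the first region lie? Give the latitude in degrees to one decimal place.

75.9°

On Mercator, (apparent₁)/(apparent₂) = sec²φ₁ / sec²φ₂ when true areas are equal.
cos²φ₂ / cos²φ₁ = 9.63  ⇒  cos φ₁ = cos 40.8° / √9.63 = 0.7570/3.103 = 0.2439.
φ₁ = arccos(0.2439) ≈ 75.9°.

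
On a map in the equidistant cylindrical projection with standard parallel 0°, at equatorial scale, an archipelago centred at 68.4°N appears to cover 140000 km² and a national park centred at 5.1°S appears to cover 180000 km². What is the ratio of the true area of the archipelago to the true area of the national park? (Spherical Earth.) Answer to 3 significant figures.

Plate carrée has h = 1 and k = sec φ, giving areal scale sec φ; true area = (apparent area) · cos φ.
True area of archipelago: 140000 × cos(68.4°) = 140000 × 0.3681 = 51540 km².
True area of national park: 180000 × cos(5.1°) = 180000 × 0.9960 = 179300 km².
Ratio = 51540 / 179300 ≈ 0.287.

0.287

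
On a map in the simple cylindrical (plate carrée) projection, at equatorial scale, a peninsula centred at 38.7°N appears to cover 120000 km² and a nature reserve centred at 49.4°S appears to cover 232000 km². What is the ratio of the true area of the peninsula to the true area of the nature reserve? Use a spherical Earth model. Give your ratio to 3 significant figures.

0.620

On the plate carrée, areal scale = h·k = 1 × sec φ, so true area = apparent × cos φ.
True area of peninsula: 120000 × cos(38.7°) = 120000 × 0.7804 = 93650 km².
True area of nature reserve: 232000 × cos(49.4°) = 232000 × 0.6508 = 151000 km².
Ratio = 93650 / 151000 ≈ 0.620.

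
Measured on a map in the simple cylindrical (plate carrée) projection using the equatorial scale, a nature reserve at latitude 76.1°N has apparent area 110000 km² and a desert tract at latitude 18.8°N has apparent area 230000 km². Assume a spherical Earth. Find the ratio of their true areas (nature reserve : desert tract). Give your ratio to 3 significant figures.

0.121

On the plate carrée, areal scale = h·k = 1 × sec φ, so true area = apparent × cos φ.
True area of nature reserve: 110000 × cos(76.1°) = 110000 × 0.2402 = 26430 km².
True area of desert tract: 230000 × cos(18.8°) = 230000 × 0.9466 = 217700 km².
Ratio = 26430 / 217700 ≈ 0.121.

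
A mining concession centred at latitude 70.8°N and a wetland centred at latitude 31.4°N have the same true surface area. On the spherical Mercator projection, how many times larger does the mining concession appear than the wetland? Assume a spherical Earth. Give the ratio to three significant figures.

Mercator areal scale is sec²φ.
At 70.8°: sec²(70.8°) = 1/0.3289² = 9.246.
At 31.4°: sec²(31.4°) = 1/0.8536² = 1.373.
Ratio = 9.246/1.373 = cos²(31.4°)/cos²(70.8°) ≈ 6.74.

6.74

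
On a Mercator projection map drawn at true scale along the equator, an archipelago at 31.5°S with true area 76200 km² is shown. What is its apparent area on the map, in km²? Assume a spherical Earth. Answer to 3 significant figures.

Mercator is conformal, so the point scale is isotropic: h = k = sec φ = 1/cos φ.
Areal scale = k² = sec²φ = 1/cos²(31.5°) = 1/0.8526² = 1.376.
Apparent area = 76200 × 1.376 ≈ 105000 km².

105000 km²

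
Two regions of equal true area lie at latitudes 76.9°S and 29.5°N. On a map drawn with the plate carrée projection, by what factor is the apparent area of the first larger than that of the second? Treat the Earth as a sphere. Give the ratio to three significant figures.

3.84

For the equirectangular projection with φ₀ = 0 (plate carrée), h = 1 along meridians and k = sec φ along parallels.
Areal scale at 76.9°: h·k = 1.000 × 4.412 = 4.412.
Areal scale at 29.5°: h·k = 1.000 × 1.149 = 1.149.
Ratio = 4.412/1.149 ≈ 3.84.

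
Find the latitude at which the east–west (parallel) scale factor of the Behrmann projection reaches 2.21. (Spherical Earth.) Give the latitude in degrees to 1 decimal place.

66.9°

The Behrmann projection is cylindrical equal-area with φ₀ = 30°. For cylindrical equal-area with standard parallel φ₀, h = cos φ / cos φ₀ and k = cos φ₀ / cos φ, so h·k = 1.
k = cos φ₀ / cos φ = 2.21  ⇒  cos φ = cos 30° / 2.21 = 0.3919.
φ = arccos(0.3919) ≈ 66.9°.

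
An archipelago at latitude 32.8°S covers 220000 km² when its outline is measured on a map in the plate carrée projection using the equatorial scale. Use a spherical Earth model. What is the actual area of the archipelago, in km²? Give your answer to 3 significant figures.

185000 km²

In the plate carrée (x = Rλ, y = Rφ), meridians are true-scale (h = 1) and parallels are stretched by k = sec φ.
Areal scale = h·k = 1 × sec φ; at 32.8°, h = 1.000, k = 1.190, so h·k = 1.190.
True area = apparent / (areal scale) = 220000 / 1.190 ≈ 185000 km².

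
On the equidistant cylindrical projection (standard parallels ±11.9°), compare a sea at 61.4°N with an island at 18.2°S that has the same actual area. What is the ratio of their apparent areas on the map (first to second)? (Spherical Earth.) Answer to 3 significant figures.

1.98

In the equirectangular projection with standard parallel φ₀ = 11.9° (x = Rλ cos φ₀, y = Rφ), meridians are true-scale (h = 1) and the parallel scale is k = cos φ₀ / cos φ.
Areal scale at 61.4°: h·k = 1.000 × 2.044 = 2.044.
Areal scale at 18.2°: h·k = 1.000 × 1.030 = 1.030.
Ratio = 2.044/1.030 ≈ 1.98.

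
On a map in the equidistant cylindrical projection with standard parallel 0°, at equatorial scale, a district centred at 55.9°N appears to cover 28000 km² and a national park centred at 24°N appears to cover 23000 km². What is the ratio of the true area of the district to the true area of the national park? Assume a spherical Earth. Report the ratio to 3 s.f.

On the plate carrée, areal scale = h·k = 1 × sec φ, so true area = apparent × cos φ.
True area of district: 28000 × cos(55.9°) = 28000 × 0.5606 = 15700 km².
True area of national park: 23000 × cos(24°) = 23000 × 0.9135 = 21010 km².
Ratio = 15700 / 21010 ≈ 0.747.

0.747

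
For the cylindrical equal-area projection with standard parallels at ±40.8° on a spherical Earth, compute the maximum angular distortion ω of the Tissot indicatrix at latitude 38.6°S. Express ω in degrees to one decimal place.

A cylindrical equal-area projection with standard parallel φ₀ has meridian scale h = cos φ / cos φ₀ and parallel scale k = cos φ₀ / cos φ (so areas are preserved, h·k = 1).
At 38.6°: h = 1.032, k = 0.9686; principal scales a = 1.032, b = 0.9686.
sin(ω/2) = (a − b)/(a + b) = 0.06378/2.001 = 0.03187, so ω = 2 arcsin(0.03187) ≈ 3.7°.

3.7°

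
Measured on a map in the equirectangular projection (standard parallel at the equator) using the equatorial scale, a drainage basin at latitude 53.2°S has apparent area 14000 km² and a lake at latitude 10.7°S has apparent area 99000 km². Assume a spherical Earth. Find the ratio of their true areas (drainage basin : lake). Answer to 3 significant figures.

Plate carrée has h = 1 and k = sec φ, giving areal scale sec φ; true area = (apparent area) · cos φ.
True area of drainage basin: 14000 × cos(53.2°) = 14000 × 0.5990 = 8386 km².
True area of lake: 99000 × cos(10.7°) = 99000 × 0.9826 = 97280 km².
Ratio = 8386 / 97280 ≈ 0.0862.

0.0862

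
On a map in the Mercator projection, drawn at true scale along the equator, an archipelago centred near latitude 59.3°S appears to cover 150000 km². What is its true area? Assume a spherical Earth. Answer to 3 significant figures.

The Mercator projection is conformal; its linear scale factor is the same in every direction and equals sec φ = 1/cos φ.
Areal scale = k² = sec²φ = 1/cos²(59.3°) = 1/0.5105² = 3.837.
True area = apparent / (areal scale) = 150000 / 3.837 ≈ 39100 km².

39100 km²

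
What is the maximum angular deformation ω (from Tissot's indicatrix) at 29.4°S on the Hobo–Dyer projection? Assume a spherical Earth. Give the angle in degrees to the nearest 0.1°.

The Hobo–Dyer projection is cylindrical equal-area with φ₀ = 37.5°. For cylindrical equal-area with standard parallel φ₀, h = cos φ / cos φ₀ and k = cos φ₀ / cos φ, so h·k = 1.
At 29.4°: h = 1.098, k = 0.9106; principal scales a = 1.098, b = 0.9106.
sin(ω/2) = (a − b)/(a + b) = 0.1875/2.009 = 0.09335, so ω = 2 arcsin(0.09335) ≈ 10.7°.

10.7°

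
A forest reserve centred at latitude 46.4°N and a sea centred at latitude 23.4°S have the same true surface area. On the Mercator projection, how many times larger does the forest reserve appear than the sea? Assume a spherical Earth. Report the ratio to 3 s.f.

On Mercator, area is exaggerated by sec²φ = 1/cos²φ.
At 46.4°: sec²(46.4°) = 1/0.6896² = 2.103.
At 23.4°: sec²(23.4°) = 1/0.9178² = 1.187.
Ratio = 2.103/1.187 = cos²(23.4°)/cos²(46.4°) ≈ 1.77.

1.77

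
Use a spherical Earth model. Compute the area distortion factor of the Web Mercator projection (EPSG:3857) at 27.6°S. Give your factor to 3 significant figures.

1.27

For Mercator, h = k = sec φ (a conformal cylindrical projection has a single point scale, 1/cos φ).
Areal scale = k² = sec²φ = 1/cos²(27.6°) = 1/0.8862² = 1.273.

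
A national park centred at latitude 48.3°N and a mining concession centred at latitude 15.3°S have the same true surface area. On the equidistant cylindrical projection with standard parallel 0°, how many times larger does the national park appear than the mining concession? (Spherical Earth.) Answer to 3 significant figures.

Plate carrée maps x = Rλ, y = Rφ. The meridian scale is h = 1 and the parallel scale is k = 1/cos φ = sec φ.
Areal scale at 48.3°: h·k = 1.000 × 1.503 = 1.503.
Areal scale at 15.3°: h·k = 1.000 × 1.037 = 1.037.
Ratio = 1.503/1.037 ≈ 1.45.

1.45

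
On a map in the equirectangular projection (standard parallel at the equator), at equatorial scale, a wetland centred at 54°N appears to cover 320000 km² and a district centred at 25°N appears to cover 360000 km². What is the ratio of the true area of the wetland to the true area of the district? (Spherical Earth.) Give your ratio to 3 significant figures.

0.576

On the plate carrée, areal scale = h·k = 1 × sec φ, so true area = apparent × cos φ.
True area of wetland: 320000 × cos(54°) = 320000 × 0.5878 = 188100 km².
True area of district: 360000 × cos(25°) = 360000 × 0.9063 = 326300 km².
Ratio = 188100 / 326300 ≈ 0.576.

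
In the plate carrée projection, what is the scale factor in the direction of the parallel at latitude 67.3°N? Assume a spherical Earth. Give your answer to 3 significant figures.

2.59

For the equirectangular projection with φ₀ = 0 (plate carrée), h = 1 along meridians and k = sec φ along parallels.
k = 1/cos 67.3° = 1/0.3859 = 2.591.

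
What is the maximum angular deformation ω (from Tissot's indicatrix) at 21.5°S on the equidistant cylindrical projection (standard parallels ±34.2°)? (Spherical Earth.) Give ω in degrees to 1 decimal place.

6.7°

In the equirectangular projection with standard parallel φ₀ = 34.2° (x = Rλ cos φ₀, y = Rφ), meridians are true-scale (h = 1) and the parallel scale is k = cos φ₀ / cos φ.
At 21.5°: h = 1.000, k = 0.8889; principal scales a = 1.000, b = 0.8889.
sin(ω/2) = (a − b)/(a + b) = 0.1111/1.889 = 0.05880, so ω = 2 arcsin(0.05880) ≈ 6.7°.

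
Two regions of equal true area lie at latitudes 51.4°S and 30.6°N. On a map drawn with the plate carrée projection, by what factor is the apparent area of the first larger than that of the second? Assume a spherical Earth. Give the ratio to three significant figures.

1.38

For the equirectangular projection with φ₀ = 0 (plate carrée), h = 1 along meridians and k = sec φ along parallels.
Areal scale at 51.4°: h·k = 1.000 × 1.603 = 1.603.
Areal scale at 30.6°: h·k = 1.000 × 1.162 = 1.162.
Ratio = 1.603/1.162 ≈ 1.38.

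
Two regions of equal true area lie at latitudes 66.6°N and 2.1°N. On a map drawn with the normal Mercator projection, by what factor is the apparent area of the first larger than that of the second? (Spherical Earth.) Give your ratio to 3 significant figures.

6.33

Mercator is conformal with k = sec φ, so areal scale = k² = sec²φ.
At 66.6°: sec²(66.6°) = 1/0.3971² = 6.340.
At 2.1°: sec²(2.1°) = 1/0.9993² = 1.001.
Ratio = 6.340/1.001 = cos²(2.1°)/cos²(66.6°) ≈ 6.33.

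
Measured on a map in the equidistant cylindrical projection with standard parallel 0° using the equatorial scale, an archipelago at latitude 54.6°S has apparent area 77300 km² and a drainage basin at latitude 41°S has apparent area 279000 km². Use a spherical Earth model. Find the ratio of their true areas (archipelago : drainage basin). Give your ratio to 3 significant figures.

0.213

Plate carrée has h = 1 and k = sec φ, giving areal scale sec φ; true area = (apparent area) · cos φ.
True area of archipelago: 77300 × cos(54.6°) = 77300 × 0.5793 = 44780 km².
True area of drainage basin: 279000 × cos(41°) = 279000 × 0.7547 = 210600 km².
Ratio = 44780 / 210600 ≈ 0.213.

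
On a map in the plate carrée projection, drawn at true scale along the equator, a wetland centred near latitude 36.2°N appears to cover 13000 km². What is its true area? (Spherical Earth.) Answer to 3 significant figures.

10500 km²

In the plate carrée (x = Rλ, y = Rφ), meridians are true-scale (h = 1) and parallels are stretched by k = sec φ.
Areal scale = h·k = 1 × sec φ; at 36.2°, h = 1.000, k = 1.239, so h·k = 1.239.
True area = apparent / (areal scale) = 13000 / 1.239 ≈ 10500 km².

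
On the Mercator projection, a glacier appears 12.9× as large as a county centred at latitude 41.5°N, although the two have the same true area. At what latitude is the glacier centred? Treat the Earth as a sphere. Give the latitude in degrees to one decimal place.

78.0°

Mercator areal scale is sec²φ, so apparent-area ratio = sec²φ₁ / sec²φ₂ = cos²φ₂ / cos²φ₁.
cos²φ₂ / cos²φ₁ = 12.9  ⇒  cos φ₁ = cos 41.5° / √12.9 = 0.7490/3.592 = 0.2085.
φ₁ = arccos(0.2085) ≈ 78.0°.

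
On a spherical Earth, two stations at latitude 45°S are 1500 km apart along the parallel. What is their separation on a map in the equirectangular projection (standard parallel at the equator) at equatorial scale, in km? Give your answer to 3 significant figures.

In the plate carrée (x = Rλ, y = Rφ), meridians are true-scale (h = 1) and parallels are stretched by k = sec φ.
Along the parallel, k = sec 45° = 1/0.7071 = 1.414.
Map distance = 1500 × 1.414 ≈ 2120 km.

2120 km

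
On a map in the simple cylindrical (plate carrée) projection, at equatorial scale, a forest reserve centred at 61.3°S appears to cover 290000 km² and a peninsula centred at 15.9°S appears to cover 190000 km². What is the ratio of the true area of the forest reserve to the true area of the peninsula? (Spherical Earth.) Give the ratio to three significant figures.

0.762

Plate carrée has h = 1 and k = sec φ, giving areal scale sec φ; true area = (apparent area) · cos φ.
True area of forest reserve: 290000 × cos(61.3°) = 290000 × 0.4802 = 139300 km².
True area of peninsula: 190000 × cos(15.9°) = 190000 × 0.9617 = 182700 km².
Ratio = 139300 / 182700 ≈ 0.762.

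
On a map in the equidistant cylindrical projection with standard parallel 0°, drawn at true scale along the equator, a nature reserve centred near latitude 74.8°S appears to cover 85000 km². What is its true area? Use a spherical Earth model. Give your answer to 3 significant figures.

22300 km²

For the equirectangular projection with φ₀ = 0 (plate carrée), h = 1 along meridians and k = sec φ along parallels.
Areal scale = h·k = 1 × sec φ; at 74.8°, h = 1.000, k = 3.814, so h·k = 3.814.
True area = apparent / (areal scale) = 85000 / 3.814 ≈ 22300 km².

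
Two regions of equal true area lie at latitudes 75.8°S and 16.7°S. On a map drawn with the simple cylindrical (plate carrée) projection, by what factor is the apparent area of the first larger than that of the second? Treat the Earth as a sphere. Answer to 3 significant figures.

3.90

Plate carrée maps x = Rλ, y = Rφ. The meridian scale is h = 1 and the parallel scale is k = 1/cos φ = sec φ.
Areal scale at 75.8°: h·k = 1.000 × 4.077 = 4.077.
Areal scale at 16.7°: h·k = 1.000 × 1.044 = 1.044.
Ratio = 4.077/1.044 ≈ 3.90.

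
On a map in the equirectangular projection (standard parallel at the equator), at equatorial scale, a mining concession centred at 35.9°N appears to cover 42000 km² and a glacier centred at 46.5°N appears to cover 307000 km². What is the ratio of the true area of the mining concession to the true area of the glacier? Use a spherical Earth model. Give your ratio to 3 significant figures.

0.161

On the plate carrée, areal scale = h·k = 1 × sec φ, so true area = apparent × cos φ.
True area of mining concession: 42000 × cos(35.9°) = 42000 × 0.8100 = 34020 km².
True area of glacier: 307000 × cos(46.5°) = 307000 × 0.6884 = 211300 km².
Ratio = 34020 / 211300 ≈ 0.161.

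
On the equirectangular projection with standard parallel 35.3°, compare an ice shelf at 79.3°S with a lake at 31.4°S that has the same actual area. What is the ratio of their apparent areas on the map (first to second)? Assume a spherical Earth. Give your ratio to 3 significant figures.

In the equirectangular projection with standard parallel φ₀ = 35.3° (x = Rλ cos φ₀, y = Rφ), meridians are true-scale (h = 1) and the parallel scale is k = cos φ₀ / cos φ.
Areal scale at 79.3°: h·k = 1.000 × 4.396 = 4.396.
Areal scale at 31.4°: h·k = 1.000 × 0.9562 = 0.9562.
Ratio = 4.396/0.9562 ≈ 4.60.

4.60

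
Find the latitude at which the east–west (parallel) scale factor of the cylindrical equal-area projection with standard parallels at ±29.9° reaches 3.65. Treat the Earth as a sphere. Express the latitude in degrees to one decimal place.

76.3°

For cylindrical equal-area with standard parallel φ₀, h = cos φ / cos φ₀ and k = cos φ₀ / cos φ, so h·k = 1.
k = cos φ₀ / cos φ = 3.65  ⇒  cos φ = cos 29.9° / 3.65 = 0.2375.
φ = arccos(0.2375) ≈ 76.3°.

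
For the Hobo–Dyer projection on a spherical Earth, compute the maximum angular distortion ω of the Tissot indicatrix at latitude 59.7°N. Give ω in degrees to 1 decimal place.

The Hobo–Dyer projection is cylindrical equal-area with φ₀ = 37.5°. Cylindrical equal-area (φ₀ = 37.5°): h = cos φ / cos 37.5° along meridians, k = cos 37.5° / cos φ along parallels; h·k = 1.
At 59.7°: h = 0.6359, k = 1.572; principal scales a = 1.572, b = 0.6359.
sin(ω/2) = (a − b)/(a + b) = 0.9365/2.208 = 0.4241, so ω = 2 arcsin(0.4241) ≈ 50.2°.

50.2°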